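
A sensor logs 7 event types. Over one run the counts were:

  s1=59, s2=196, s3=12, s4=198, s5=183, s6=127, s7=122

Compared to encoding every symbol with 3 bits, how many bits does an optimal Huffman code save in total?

323

Fixed-length: 3 bits × 897 symbols = 2691 bits.
Huffman merges:
combine s3(12), s1(59) → 71
combine 71, s7(122) → 193
combine s6(127), s5(183) → 310
combine 193, s2(196) → 389
combine s4(198), 310 → 508
combine 389, 508 → 897
Huffman total = 71 + 193 + 310 + 389 + 508 + 897 = 2368 bits.
Saving = 2691 − 2368 = 323 bits.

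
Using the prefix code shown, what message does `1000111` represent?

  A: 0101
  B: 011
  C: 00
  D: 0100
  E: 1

Read left to right; each codeword is recognised as soon as it completes (prefix code):
  1→E | 00→C | 011→B | 1→E
Decoded message: ECBE

ECBE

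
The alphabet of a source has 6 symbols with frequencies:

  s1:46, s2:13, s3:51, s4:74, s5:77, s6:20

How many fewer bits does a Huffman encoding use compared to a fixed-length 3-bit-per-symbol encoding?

169

Fixed-length: 3 bits × 281 symbols = 843 bits.
Huffman merges:
s2(13) + s6(20) → 33
33 + s1(46) → 79
s3(51) + s4(74) → 125
s5(77) + 79 → 156
125 + 156 → 281
Huffman total = 33 + 79 + 125 + 156 + 281 = 674 bits.
Saving = 843 − 674 = 169 bits.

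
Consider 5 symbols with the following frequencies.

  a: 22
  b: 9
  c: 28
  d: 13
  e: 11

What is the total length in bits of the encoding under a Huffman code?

Merge the two smallest weights repeatedly:
b(9) + e(11) → 20
d(13) + 20 → 33
a(22) + c(28) → 50
33 + 50 → 83
Total encoded bits = sum of merged weights = 20 + 33 + 50 + 83 = 186.

186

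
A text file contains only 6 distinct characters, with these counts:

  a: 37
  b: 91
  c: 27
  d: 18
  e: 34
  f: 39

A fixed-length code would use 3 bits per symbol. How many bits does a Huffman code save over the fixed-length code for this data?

Fixed-length: 3 bits × 246 symbols = 738 bits.
Huffman merges:
d(18) + c(27) → 45
e(34) + a(37) → 71
f(39) + 45 → 84
71 + 84 → 155
b(91) + 155 → 246
Huffman total = 45 + 71 + 84 + 155 + 246 = 601 bits.
Saving = 738 − 601 = 137 bits.

137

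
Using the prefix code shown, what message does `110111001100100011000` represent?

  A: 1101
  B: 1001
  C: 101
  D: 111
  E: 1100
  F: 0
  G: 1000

Read left to right; each codeword is recognised as soon as it completes (prefix code):
  1101→A | 1100→E | 1100→E | 1000→G | 1100→E | 0→F
Decoded message: AEEGEF

AEEGEF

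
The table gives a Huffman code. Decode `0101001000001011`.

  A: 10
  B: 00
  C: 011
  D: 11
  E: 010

EAEBBAD

Read left to right; each codeword is recognised as soon as it completes (prefix code):
  010→E | 10→A | 010→E | 00→B | 00→B | 10→A | 11→D
Decoded message: EAEBBAD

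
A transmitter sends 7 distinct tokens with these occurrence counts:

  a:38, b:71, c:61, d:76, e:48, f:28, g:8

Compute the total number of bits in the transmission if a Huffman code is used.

Merge the two smallest weights repeatedly:
merge g(8) and f(28): 36
merge 36 and a(38): 74
merge e(48) and c(61): 109
merge b(71) and 74: 145
merge d(76) and 109: 185
merge 145 and 185: 330
Each symbol's bit-cost is frequency × depth; summing gives 879 bits (equivalently 36 + 74 + 109 + 145 + 185 + 330).

879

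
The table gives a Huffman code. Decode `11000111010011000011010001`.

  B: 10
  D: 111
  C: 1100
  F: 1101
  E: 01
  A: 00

CEFACAFAE

Read left to right; each codeword is recognised as soon as it completes (prefix code):
  1100→C | 01→E | 1101→F | 00→A | 1100→C | 00→A | 1101→F | 00→A | 01→E
Decoded message: CEFACAFAE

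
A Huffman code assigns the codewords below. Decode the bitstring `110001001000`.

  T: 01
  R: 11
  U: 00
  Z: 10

RUTUZU

Read left to right; each codeword is recognised as soon as it completes (prefix code):
  11→R | 00→U | 01→T | 00→U | 10→Z | 00→U
Decoded message: RUTUZU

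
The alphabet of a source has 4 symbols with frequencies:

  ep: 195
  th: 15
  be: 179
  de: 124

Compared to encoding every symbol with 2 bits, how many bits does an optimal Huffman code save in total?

Fixed-length: 2 bits × 513 symbols = 1026 bits.
Huffman merges:
merge th(15) and de(124): 139
merge 139 and be(179): 318
merge ep(195) and 318: 513
Huffman total = 139 + 318 + 513 = 970 bits.
Saving = 1026 − 970 = 56 bits.

56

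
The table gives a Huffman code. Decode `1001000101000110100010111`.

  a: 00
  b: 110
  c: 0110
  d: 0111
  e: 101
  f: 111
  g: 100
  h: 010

Read left to right; each codeword is recognised as soon as it completes (prefix code):
  100→g | 100→g | 010→h | 100→g | 0110→c | 100→g | 010→h | 111→f
Decoded message: gghgcghf

gghgcghf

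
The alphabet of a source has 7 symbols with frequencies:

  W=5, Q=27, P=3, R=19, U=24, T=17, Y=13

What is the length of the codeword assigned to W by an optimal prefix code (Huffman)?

4

Repeatedly merge the two smallest:
P(3) + W(5) → 8
8 + Y(13) → 21
T(17) + R(19) → 36
21 + U(24) → 45
Q(27) + 36 → 63
45 + 63 → 108
W sits 4 levels below the root, so its codeword is 4 bits.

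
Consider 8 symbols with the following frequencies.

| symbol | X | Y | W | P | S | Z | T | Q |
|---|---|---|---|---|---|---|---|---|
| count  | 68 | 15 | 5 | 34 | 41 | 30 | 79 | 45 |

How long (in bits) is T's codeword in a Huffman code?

2

Repeatedly merge the two smallest:
combine W(5), Y(15) → 20
combine 20, Z(30) → 50
combine P(34), S(41) → 75
combine Q(45), 50 → 95
combine X(68), 75 → 143
combine T(79), 95 → 174
combine 143, 174 → 317
T's leaf is at depth 2, giving a 2-bit codeword.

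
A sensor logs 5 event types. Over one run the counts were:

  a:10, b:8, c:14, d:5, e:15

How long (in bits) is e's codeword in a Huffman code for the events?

Huffman merges, smallest pair first:
merge d(5) and b(8): 13
merge a(10) and 13: 23
merge c(14) and e(15): 29
merge 23 and 29: 52
e's leaf is at depth 2, giving a 2-bit codeword.

2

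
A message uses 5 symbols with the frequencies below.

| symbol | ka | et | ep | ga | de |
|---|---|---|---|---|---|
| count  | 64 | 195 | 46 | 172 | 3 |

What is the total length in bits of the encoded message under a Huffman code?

927

Build the Huffman tree bottom-up:
merge de(3) and ep(46): 49
merge 49 and ka(64): 113
merge 113 and ga(172): 285
merge et(195) and 285: 480
The encoded length is the sum of every internal node's weight: 49 + 113 + 285 + 480 = 927 bits.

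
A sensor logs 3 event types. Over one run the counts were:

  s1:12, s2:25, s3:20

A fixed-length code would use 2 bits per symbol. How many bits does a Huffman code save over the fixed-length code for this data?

Fixed-length: 2 bits × 57 symbols = 114 bits.
Huffman merges:
s1(12) + s3(20) → 32
s2(25) + 32 → 57
Huffman total = 32 + 57 = 89 bits.
Saving = 114 − 89 = 25 bits.

25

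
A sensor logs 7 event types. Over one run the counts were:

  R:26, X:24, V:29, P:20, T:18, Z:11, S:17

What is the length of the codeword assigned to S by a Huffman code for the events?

3

Build the tree from the bottom:
merge Z(11) and S(17): 28
merge T(18) and P(20): 38
merge X(24) and R(26): 50
merge 28 and V(29): 57
merge 38 and 50: 88
merge 57 and 88: 145
S's leaf is at depth 3, giving a 3-bit codeword.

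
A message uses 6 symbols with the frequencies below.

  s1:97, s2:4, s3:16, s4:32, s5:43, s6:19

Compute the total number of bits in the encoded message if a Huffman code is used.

455

Greedily combine the two least-frequent nodes:
s2(4) + s3(16) → 20
s6(19) + 20 → 39
s4(32) + 39 → 71
s5(43) + 71 → 114
s1(97) + 114 → 211
The encoded length is the sum of every internal node's weight: 20 + 39 + 71 + 114 + 211 = 455 bits.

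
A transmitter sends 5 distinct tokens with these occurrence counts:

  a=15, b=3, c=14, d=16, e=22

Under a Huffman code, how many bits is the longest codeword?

3

Merge the two lowest-weight nodes at each step:
b(3) + c(14) → 17
a(15) + d(16) → 31
17 + e(22) → 39
31 + 39 → 70
The rarest symbols sit at the bottom; the longest codeword is 3 bits.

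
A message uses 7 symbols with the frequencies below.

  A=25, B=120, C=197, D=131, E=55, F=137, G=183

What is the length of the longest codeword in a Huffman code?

4

Merge the two lowest-weight nodes at each step:
A(25) + E(55) → 80
80 + B(120) → 200
D(131) + F(137) → 268
G(183) + C(197) → 380
200 + 268 → 468
380 + 468 → 848
The first pair merged (A, E) ends up deepest, at depth 4.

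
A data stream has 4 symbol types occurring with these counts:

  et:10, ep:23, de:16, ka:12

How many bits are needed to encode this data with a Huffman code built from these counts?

121

Greedily combine the two least-frequent nodes:
merge et(10) and ka(12): 22
merge de(16) and 22: 38
merge ep(23) and 38: 61
The encoded length is the sum of every internal node's weight: 22 + 38 + 61 = 121 bits.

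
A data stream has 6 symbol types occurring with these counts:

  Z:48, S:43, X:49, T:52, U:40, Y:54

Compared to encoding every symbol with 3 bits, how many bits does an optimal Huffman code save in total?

Fixed-length: 3 bits × 286 symbols = 858 bits.
Huffman merges:
combine U(40), S(43) → 83
combine Z(48), X(49) → 97
combine T(52), Y(54) → 106
combine 83, 97 → 180
combine 106, 180 → 286
Huffman total = 83 + 97 + 106 + 180 + 286 = 752 bits.
Saving = 858 − 752 = 106 bits.

106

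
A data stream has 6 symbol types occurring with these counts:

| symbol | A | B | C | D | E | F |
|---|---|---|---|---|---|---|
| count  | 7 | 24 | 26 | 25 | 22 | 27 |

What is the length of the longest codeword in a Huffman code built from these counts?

Merge the two lowest-weight nodes at each step:
merge A(7) and E(22): 29
merge B(24) and D(25): 49
merge C(26) and F(27): 53
merge 29 and 49: 78
merge 53 and 78: 131
The rarest symbols sit at the bottom; the longest codeword is 3 bits.

3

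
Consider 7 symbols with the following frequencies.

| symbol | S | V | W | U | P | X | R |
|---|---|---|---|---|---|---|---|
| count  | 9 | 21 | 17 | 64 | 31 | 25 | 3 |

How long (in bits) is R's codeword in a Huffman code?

5

Repeatedly merge the two smallest:
combine R(3), S(9) → 12
combine 12, W(17) → 29
combine V(21), X(25) → 46
combine 29, P(31) → 60
combine 46, 60 → 106
combine U(64), 106 → 170
R's leaf is at depth 5, giving a 5-bit codeword.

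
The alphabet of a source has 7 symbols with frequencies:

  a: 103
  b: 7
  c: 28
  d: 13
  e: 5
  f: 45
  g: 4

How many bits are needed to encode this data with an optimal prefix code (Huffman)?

Greedily combine the two least-frequent nodes:
merge g(4) and e(5): 9
merge b(7) and 9: 16
merge d(13) and 16: 29
merge c(28) and 29: 57
merge f(45) and 57: 102
merge 102 and a(103): 205
Each symbol's bit-cost is frequency × depth; summing gives 418 bits (equivalently 9 + 16 + 29 + 57 + 102 + 205).

418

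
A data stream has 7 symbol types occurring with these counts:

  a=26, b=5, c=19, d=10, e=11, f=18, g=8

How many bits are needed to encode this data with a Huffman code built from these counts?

259

Greedily combine the two least-frequent nodes:
b(5) + g(8) → 13
d(10) + e(11) → 21
13 + f(18) → 31
c(19) + 21 → 40
a(26) + 31 → 57
40 + 57 → 97
The encoded length is the sum of every internal node's weight: 13 + 21 + 31 + 40 + 57 + 97 = 259 bits.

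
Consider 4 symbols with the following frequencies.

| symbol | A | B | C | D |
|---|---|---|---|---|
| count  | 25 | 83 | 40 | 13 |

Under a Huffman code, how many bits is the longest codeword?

Merge the two lowest-weight nodes at each step:
D(13) + A(25) → 38
38 + C(40) → 78
78 + B(83) → 161
Maximum depth reached is 3.

3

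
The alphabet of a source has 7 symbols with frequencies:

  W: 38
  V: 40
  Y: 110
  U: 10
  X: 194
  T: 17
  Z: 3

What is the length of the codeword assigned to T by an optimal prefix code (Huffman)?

Build the tree from the bottom:
Z(3) + U(10) → 13
13 + T(17) → 30
30 + W(38) → 68
V(40) + 68 → 108
108 + Y(110) → 218
X(194) + 218 → 412
The subtree containing T is merged 5 times, so code length = 5.

5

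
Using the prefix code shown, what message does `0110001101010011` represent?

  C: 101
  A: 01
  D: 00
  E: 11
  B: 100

Read left to right; each codeword is recognised as soon as it completes (prefix code):
  01→A | 100→B | 01→A | 101→C | 01→A | 00→D | 11→E
Decoded message: ABACADE

ABACADE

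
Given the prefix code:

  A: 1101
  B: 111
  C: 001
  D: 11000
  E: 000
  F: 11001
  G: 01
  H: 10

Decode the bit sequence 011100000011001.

Read left to right; each codeword is recognised as soon as it completes (prefix code):
  01→G | 11000→D | 000→E | 11001→F
Decoded message: GDEF

GDEF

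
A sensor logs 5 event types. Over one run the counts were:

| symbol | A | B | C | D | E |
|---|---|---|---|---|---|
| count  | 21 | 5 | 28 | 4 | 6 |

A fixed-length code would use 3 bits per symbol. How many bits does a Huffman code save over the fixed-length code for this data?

68

Fixed-length: 3 bits × 64 symbols = 192 bits.
Huffman merges:
combine D(4), B(5) → 9
combine E(6), 9 → 15
combine 15, A(21) → 36
combine C(28), 36 → 64
Huffman total = 9 + 15 + 36 + 64 = 124 bits.
Saving = 192 − 124 = 68 bits.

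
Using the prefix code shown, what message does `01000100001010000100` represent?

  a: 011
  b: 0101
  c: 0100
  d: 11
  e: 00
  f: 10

Read left to right; each codeword is recognised as soon as it completes (prefix code):
  0100→c | 0100→c | 00→e | 10→f | 10→f | 00→e | 0100→c
Decoded message: cceffec

cceffec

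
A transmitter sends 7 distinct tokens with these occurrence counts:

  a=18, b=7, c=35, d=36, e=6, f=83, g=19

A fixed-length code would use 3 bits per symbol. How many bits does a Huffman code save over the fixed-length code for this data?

122

Fixed-length: 3 bits × 204 symbols = 612 bits.
Huffman merges:
e(6) + b(7) → 13
13 + a(18) → 31
g(19) + 31 → 50
c(35) + d(36) → 71
50 + 71 → 121
f(83) + 121 → 204
Huffman total = 13 + 31 + 50 + 71 + 121 + 204 = 490 bits.
Saving = 612 − 490 = 122 bits.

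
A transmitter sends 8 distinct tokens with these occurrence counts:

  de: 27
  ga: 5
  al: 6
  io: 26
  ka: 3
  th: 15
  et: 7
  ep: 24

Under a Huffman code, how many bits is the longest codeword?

Merge the two lowest-weight nodes at each step:
combine ka(3), ga(5) → 8
combine al(6), et(7) → 13
combine 8, 13 → 21
combine th(15), 21 → 36
combine ep(24), io(26) → 50
combine de(27), 36 → 63
combine 50, 63 → 113
Maximum depth reached is 5.

5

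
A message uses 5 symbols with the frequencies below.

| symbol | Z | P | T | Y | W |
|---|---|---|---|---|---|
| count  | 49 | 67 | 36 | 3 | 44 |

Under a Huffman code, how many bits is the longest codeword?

3

Merge the two lowest-weight nodes at each step:
Y(3) + T(36) → 39
39 + W(44) → 83
Z(49) + P(67) → 116
83 + 116 → 199
The rarest symbols sit at the bottom; the longest codeword is 3 bits.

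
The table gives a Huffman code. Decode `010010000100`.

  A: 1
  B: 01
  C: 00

BCACCAC

Read left to right; each codeword is recognised as soon as it completes (prefix code):
  01→B | 00→C | 1→A | 00→C | 00→C | 1→A | 00→C
Decoded message: BCACCAC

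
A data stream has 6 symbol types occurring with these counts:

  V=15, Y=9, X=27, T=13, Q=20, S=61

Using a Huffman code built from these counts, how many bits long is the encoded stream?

Build the Huffman tree bottom-up:
merge Y(9) and T(13): 22
merge V(15) and Q(20): 35
merge 22 and X(27): 49
merge 35 and 49: 84
merge S(61) and 84: 145
The encoded length is the sum of every internal node's weight: 22 + 35 + 49 + 84 + 145 = 335 bits.

335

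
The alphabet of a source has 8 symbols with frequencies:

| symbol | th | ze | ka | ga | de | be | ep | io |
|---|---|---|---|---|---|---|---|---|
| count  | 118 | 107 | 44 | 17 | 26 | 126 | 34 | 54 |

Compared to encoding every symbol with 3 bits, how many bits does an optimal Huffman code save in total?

Fixed-length: 3 bits × 526 symbols = 1578 bits.
Huffman merges:
merge ga(17) and de(26): 43
merge ep(34) and 43: 77
merge ka(44) and io(54): 98
merge 77 and 98: 175
merge ze(107) and th(118): 225
merge be(126) and 175: 301
merge 225 and 301: 526
Huffman total = 43 + 77 + 98 + 175 + 225 + 301 + 526 = 1445 bits.
Saving = 1578 − 1445 = 133 bits.

133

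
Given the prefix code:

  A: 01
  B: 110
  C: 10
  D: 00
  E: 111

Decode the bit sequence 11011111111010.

BEEBC

Read left to right; each codeword is recognised as soon as it completes (prefix code):
  110→B | 111→E | 111→E | 110→B | 10→C
Decoded message: BEEBC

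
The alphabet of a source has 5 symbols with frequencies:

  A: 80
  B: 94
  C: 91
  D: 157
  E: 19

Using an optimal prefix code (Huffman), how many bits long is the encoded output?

Merge the two smallest weights repeatedly:
E(19) + A(80) → 99
C(91) + B(94) → 185
99 + D(157) → 256
185 + 256 → 441
Total encoded bits = sum of merged weights = 99 + 185 + 256 + 441 = 981.

981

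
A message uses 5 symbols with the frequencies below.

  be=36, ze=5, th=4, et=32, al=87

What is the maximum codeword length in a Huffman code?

4

Merge the two lowest-weight nodes at each step:
merge th(4) and ze(5): 9
merge 9 and et(32): 41
merge be(36) and 41: 77
merge 77 and al(87): 164
Maximum depth reached is 4.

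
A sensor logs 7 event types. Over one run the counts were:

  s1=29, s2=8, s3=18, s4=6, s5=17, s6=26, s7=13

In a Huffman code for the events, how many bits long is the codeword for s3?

3

Repeatedly merge the two smallest:
combine s4(6), s2(8) → 14
combine s7(13), 14 → 27
combine s5(17), s3(18) → 35
combine s6(26), 27 → 53
combine s1(29), 35 → 64
combine 53, 64 → 117
s3's leaf is at depth 3, giving a 3-bit codeword.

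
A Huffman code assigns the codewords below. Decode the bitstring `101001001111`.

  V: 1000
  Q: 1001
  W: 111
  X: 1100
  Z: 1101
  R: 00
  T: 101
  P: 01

Read left to right; each codeword is recognised as soon as it completes (prefix code):
  101→T | 00→R | 1001→Q | 111→W
Decoded message: TRQW

TRQW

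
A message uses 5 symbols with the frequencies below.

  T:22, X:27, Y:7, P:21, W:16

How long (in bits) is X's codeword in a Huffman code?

Huffman merges, smallest pair first:
combine Y(7), W(16) → 23
combine P(21), T(22) → 43
combine 23, X(27) → 50
combine 43, 50 → 93
The subtree containing X is merged 2 times, so code length = 2.

2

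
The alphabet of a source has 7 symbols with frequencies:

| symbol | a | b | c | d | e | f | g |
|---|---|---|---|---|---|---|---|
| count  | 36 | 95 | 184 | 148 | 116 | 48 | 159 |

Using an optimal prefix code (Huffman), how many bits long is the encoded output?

2099

Merge the two smallest weights repeatedly:
merge a(36) and f(48): 84
merge 84 and b(95): 179
merge e(116) and d(148): 264
merge g(159) and 179: 338
merge c(184) and 264: 448
merge 338 and 448: 786
Total encoded bits = sum of merged weights = 84 + 179 + 264 + 338 + 448 + 786 = 2099.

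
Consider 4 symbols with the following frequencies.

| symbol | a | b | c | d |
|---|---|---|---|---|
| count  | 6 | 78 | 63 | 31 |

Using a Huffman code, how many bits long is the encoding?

Greedily combine the two least-frequent nodes:
a(6) + d(31) → 37
37 + c(63) → 100
b(78) + 100 → 178
Each symbol's bit-cost is frequency × depth; summing gives 315 bits (equivalently 37 + 100 + 178).

315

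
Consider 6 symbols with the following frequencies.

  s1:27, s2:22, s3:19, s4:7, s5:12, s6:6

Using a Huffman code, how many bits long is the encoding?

224

Merge the two smallest weights repeatedly:
s6(6) + s4(7) → 13
s5(12) + 13 → 25
s3(19) + s2(22) → 41
25 + s1(27) → 52
41 + 52 → 93
Total encoded bits = sum of merged weights = 13 + 25 + 41 + 52 + 93 = 224.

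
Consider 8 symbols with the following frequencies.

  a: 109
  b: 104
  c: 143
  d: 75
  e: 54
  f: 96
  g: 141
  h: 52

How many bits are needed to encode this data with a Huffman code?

Greedily combine the two least-frequent nodes:
merge h(52) and e(54): 106
merge d(75) and f(96): 171
merge b(104) and 106: 210
merge a(109) and g(141): 250
merge c(143) and 171: 314
merge 210 and 250: 460
merge 314 and 460: 774
Each symbol's bit-cost is frequency × depth; summing gives 2285 bits (equivalently 106 + 171 + 210 + 250 + 314 + 460 + 774).

2285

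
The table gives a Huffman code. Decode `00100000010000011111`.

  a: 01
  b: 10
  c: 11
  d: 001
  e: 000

deebeacc

Read left to right; each codeword is recognised as soon as it completes (prefix code):
  001→d | 000→e | 000→e | 10→b | 000→e | 01→a | 11→c | 11→c
Decoded message: deebeacc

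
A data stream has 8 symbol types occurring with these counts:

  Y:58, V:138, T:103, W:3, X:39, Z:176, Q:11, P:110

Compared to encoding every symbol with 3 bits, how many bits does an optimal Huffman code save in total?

247

Fixed-length: 3 bits × 638 symbols = 1914 bits.
Huffman merges:
W(3) + Q(11) → 14
14 + X(39) → 53
53 + Y(58) → 111
T(103) + P(110) → 213
111 + V(138) → 249
Z(176) + 213 → 389
249 + 389 → 638
Huffman total = 14 + 53 + 111 + 213 + 249 + 389 + 638 = 1667 bits.
Saving = 1914 − 1667 = 247 bits.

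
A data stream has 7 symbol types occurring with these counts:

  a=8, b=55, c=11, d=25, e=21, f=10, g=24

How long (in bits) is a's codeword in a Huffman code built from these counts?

Build the tree from the bottom:
merge a(8) and f(10): 18
merge c(11) and 18: 29
merge e(21) and g(24): 45
merge d(25) and 29: 54
merge 45 and 54: 99
merge b(55) and 99: 154
a sits 5 levels below the root, so its codeword is 5 bits.

5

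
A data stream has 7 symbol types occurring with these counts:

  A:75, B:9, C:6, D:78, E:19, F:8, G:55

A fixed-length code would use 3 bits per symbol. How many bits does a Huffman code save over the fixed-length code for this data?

171

Fixed-length: 3 bits × 250 symbols = 750 bits.
Huffman merges:
C(6) + F(8) → 14
B(9) + 14 → 23
E(19) + 23 → 42
42 + G(55) → 97
A(75) + D(78) → 153
97 + 153 → 250
Huffman total = 14 + 23 + 42 + 97 + 153 + 250 = 579 bits.
Saving = 750 − 579 = 171 bits.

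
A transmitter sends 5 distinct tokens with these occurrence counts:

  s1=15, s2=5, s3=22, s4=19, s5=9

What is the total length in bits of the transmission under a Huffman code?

Greedily combine the two least-frequent nodes:
s2(5) + s5(9) → 14
14 + s1(15) → 29
s4(19) + s3(22) → 41
29 + 41 → 70
The encoded length is the sum of every internal node's weight: 14 + 29 + 41 + 70 = 154 bits.

154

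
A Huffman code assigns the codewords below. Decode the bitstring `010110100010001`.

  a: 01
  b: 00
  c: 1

aacababa

Read left to right; each codeword is recognised as soon as it completes (prefix code):
  01→a | 01→a | 1→c | 01→a | 00→b | 01→a | 00→b | 01→a
Decoded message: aacababa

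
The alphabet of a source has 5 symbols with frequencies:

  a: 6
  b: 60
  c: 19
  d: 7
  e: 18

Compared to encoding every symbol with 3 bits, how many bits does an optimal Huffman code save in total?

Fixed-length: 3 bits × 110 symbols = 330 bits.
Huffman merges:
combine a(6), d(7) → 13
combine 13, e(18) → 31
combine c(19), 31 → 50
combine 50, b(60) → 110
Huffman total = 13 + 31 + 50 + 110 = 204 bits.
Saving = 330 − 204 = 126 bits.

126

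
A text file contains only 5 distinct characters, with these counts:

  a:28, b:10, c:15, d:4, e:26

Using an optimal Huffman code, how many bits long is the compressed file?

Build the Huffman tree bottom-up:
combine d(4), b(10) → 14
combine 14, c(15) → 29
combine e(26), a(28) → 54
combine 29, 54 → 83
Total encoded bits = sum of merged weights = 14 + 29 + 54 + 83 = 180.

180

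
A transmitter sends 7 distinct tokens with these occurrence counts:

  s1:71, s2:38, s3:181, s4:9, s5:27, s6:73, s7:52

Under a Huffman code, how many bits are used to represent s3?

Build the tree from the bottom:
merge s4(9) and s5(27): 36
merge 36 and s2(38): 74
merge s7(52) and s1(71): 123
merge s6(73) and 74: 147
merge 123 and 147: 270
merge s3(181) and 270: 451
s3 is merged only at the final step, so code length = 1.

1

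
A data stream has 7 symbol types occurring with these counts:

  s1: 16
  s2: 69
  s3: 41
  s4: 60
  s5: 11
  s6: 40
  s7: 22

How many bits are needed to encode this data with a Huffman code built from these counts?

675

Merge the two smallest weights repeatedly:
combine s5(11), s1(16) → 27
combine s7(22), 27 → 49
combine s6(40), s3(41) → 81
combine 49, s4(60) → 109
combine s2(69), 81 → 150
combine 109, 150 → 259
Total encoded bits = sum of merged weights = 27 + 49 + 81 + 109 + 150 + 259 = 675.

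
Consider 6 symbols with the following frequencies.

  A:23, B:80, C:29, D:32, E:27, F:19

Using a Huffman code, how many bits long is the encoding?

512

Build the Huffman tree bottom-up:
combine F(19), A(23) → 42
combine E(27), C(29) → 56
combine D(32), 42 → 74
combine 56, 74 → 130
combine B(80), 130 → 210
Each symbol's bit-cost is frequency × depth; summing gives 512 bits (equivalently 42 + 56 + 74 + 130 + 210).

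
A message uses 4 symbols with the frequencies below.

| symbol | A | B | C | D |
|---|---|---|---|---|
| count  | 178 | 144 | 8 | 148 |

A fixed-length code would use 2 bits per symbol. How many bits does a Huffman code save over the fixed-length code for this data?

26

Fixed-length: 2 bits × 478 symbols = 956 bits.
Huffman merges:
combine C(8), B(144) → 152
combine D(148), 152 → 300
combine A(178), 300 → 478
Huffman total = 152 + 300 + 478 = 930 bits.
Saving = 956 − 930 = 26 bits.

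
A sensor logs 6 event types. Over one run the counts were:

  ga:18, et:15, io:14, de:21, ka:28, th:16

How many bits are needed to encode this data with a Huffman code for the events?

287

Greedily combine the two least-frequent nodes:
io(14) + et(15) → 29
th(16) + ga(18) → 34
de(21) + ka(28) → 49
29 + 34 → 63
49 + 63 → 112
The encoded length is the sum of every internal node's weight: 29 + 34 + 49 + 63 + 112 = 287 bits.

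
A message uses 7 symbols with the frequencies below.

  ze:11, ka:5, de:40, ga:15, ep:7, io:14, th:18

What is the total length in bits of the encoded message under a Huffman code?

Merge the two smallest weights repeatedly:
ka(5) + ep(7) → 12
ze(11) + 12 → 23
io(14) + ga(15) → 29
th(18) + 23 → 41
29 + de(40) → 69
41 + 69 → 110
Each symbol's bit-cost is frequency × depth; summing gives 284 bits (equivalently 12 + 23 + 29 + 41 + 69 + 110).

284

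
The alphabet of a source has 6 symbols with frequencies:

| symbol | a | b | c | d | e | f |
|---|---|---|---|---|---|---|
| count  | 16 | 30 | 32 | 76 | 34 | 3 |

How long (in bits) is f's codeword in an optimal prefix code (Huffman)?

Repeatedly merge the two smallest:
combine f(3), a(16) → 19
combine 19, b(30) → 49
combine c(32), e(34) → 66
combine 49, 66 → 115
combine d(76), 115 → 191
The subtree containing f is merged 4 times, so code length = 4.

4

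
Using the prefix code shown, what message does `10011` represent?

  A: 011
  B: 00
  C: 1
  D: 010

CBCC

Read left to right; each codeword is recognised as soon as it completes (prefix code):
  1→C | 00→B | 1→C | 1→C
Decoded message: CBCC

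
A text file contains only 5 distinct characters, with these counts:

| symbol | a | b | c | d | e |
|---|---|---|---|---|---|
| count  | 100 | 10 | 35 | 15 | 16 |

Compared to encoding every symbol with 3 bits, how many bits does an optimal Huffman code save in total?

210

Fixed-length: 3 bits × 176 symbols = 528 bits.
Huffman merges:
combine b(10), d(15) → 25
combine e(16), 25 → 41
combine c(35), 41 → 76
combine 76, a(100) → 176
Huffman total = 25 + 41 + 76 + 176 = 318 bits.
Saving = 528 − 318 = 210 bits.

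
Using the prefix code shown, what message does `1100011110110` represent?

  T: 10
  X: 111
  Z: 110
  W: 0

ZWWXTZ

Read left to right; each codeword is recognised as soon as it completes (prefix code):
  110→Z | 0→W | 0→W | 111→X | 10→T | 110→Z
Decoded message: ZWWXTZ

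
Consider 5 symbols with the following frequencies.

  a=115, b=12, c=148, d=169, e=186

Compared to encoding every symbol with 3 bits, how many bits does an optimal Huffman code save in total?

503

Fixed-length: 3 bits × 630 symbols = 1890 bits.
Huffman merges:
merge b(12) and a(115): 127
merge 127 and c(148): 275
merge d(169) and e(186): 355
merge 275 and 355: 630
Huffman total = 127 + 275 + 355 + 630 = 1387 bits.
Saving = 1890 − 1387 = 503 bits.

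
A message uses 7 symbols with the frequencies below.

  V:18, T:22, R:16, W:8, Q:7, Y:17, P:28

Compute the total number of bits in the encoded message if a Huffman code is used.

313

Greedily combine the two least-frequent nodes:
combine Q(7), W(8) → 15
combine 15, R(16) → 31
combine Y(17), V(18) → 35
combine T(22), P(28) → 50
combine 31, 35 → 66
combine 50, 66 → 116
Each symbol's bit-cost is frequency × depth; summing gives 313 bits (equivalently 15 + 31 + 35 + 50 + 66 + 116).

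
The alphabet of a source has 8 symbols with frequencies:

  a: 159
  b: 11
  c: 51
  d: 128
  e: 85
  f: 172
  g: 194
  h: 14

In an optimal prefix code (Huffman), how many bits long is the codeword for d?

3

Repeatedly merge the two smallest:
combine b(11), h(14) → 25
combine 25, c(51) → 76
combine 76, e(85) → 161
combine d(128), a(159) → 287
combine 161, f(172) → 333
combine g(194), 287 → 481
combine 333, 481 → 814
The subtree containing d is merged 3 times, so code length = 3.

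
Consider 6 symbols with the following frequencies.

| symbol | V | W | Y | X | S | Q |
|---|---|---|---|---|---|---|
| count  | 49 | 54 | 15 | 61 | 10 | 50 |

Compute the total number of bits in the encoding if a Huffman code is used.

577

Build the Huffman tree bottom-up:
combine S(10), Y(15) → 25
combine 25, V(49) → 74
combine Q(50), W(54) → 104
combine X(61), 74 → 135
combine 104, 135 → 239
The encoded length is the sum of every internal node's weight: 25 + 74 + 104 + 135 + 239 = 577 bits.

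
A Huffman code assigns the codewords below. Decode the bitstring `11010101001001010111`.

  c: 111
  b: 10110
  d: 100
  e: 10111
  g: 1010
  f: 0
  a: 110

Read left to right; each codeword is recognised as soon as it completes (prefix code):
  110→a | 1010→g | 100→d | 100→d | 1010→g | 111→c
Decoded message: agddgc

agddgc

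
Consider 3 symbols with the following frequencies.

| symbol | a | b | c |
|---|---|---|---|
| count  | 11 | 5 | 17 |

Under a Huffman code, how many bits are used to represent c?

1

Build the tree from the bottom:
b(5) + a(11) → 16
16 + c(17) → 33
c sits one level below the root: a 1-bit codeword.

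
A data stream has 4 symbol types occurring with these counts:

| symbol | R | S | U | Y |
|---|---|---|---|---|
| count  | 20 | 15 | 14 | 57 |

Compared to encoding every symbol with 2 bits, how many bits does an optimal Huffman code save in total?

28

Fixed-length: 2 bits × 106 symbols = 212 bits.
Huffman merges:
merge U(14) and S(15): 29
merge R(20) and 29: 49
merge 49 and Y(57): 106
Huffman total = 29 + 49 + 106 = 184 bits.
Saving = 212 − 184 = 28 bits.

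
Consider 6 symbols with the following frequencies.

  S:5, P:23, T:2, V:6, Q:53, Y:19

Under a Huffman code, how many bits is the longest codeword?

Merge the two lowest-weight nodes at each step:
combine T(2), S(5) → 7
combine V(6), 7 → 13
combine 13, Y(19) → 32
combine P(23), 32 → 55
combine Q(53), 55 → 108
Maximum depth reached is 5.

5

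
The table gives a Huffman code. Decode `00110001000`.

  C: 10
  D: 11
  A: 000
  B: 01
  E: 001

Read left to right; each codeword is recognised as soon as it completes (prefix code):
  001→E | 10→C | 001→E | 000→A
Decoded message: ECEA

ECEA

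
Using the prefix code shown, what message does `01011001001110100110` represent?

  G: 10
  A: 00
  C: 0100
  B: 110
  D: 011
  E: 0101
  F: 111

Read left to right; each codeword is recognised as soon as it completes (prefix code):
  0101→E | 10→G | 0100→C | 111→F | 0100→C | 110→B
Decoded message: EGCFCB

EGCFCB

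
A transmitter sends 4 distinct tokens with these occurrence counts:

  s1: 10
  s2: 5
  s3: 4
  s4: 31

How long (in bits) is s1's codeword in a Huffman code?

Huffman merges, smallest pair first:
merge s3(4) and s2(5): 9
merge 9 and s1(10): 19
merge 19 and s4(31): 50
s1 sits 2 levels below the root, so its codeword is 2 bits.

2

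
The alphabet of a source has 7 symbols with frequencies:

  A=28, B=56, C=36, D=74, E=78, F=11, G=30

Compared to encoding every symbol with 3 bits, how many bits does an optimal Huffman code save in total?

113

Fixed-length: 3 bits × 313 symbols = 939 bits.
Huffman merges:
combine F(11), A(28) → 39
combine G(30), C(36) → 66
combine 39, B(56) → 95
combine 66, D(74) → 140
combine E(78), 95 → 173
combine 140, 173 → 313
Huffman total = 39 + 66 + 95 + 140 + 173 + 313 = 826 bits.
Saving = 939 − 826 = 113 bits.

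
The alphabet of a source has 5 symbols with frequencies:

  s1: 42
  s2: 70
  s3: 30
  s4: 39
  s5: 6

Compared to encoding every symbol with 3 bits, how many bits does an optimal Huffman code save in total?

151

Fixed-length: 3 bits × 187 symbols = 561 bits.
Huffman merges:
s5(6) + s3(30) → 36
36 + s4(39) → 75
s1(42) + s2(70) → 112
75 + 112 → 187
Huffman total = 36 + 75 + 112 + 187 = 410 bits.
Saving = 561 − 410 = 151 bits.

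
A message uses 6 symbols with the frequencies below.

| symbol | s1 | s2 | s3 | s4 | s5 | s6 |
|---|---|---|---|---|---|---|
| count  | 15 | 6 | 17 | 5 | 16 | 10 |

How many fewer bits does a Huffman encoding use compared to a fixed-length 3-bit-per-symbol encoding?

37

Fixed-length: 3 bits × 69 symbols = 207 bits.
Huffman merges:
combine s4(5), s2(6) → 11
combine s6(10), 11 → 21
combine s1(15), s5(16) → 31
combine s3(17), 21 → 38
combine 31, 38 → 69
Huffman total = 11 + 21 + 31 + 38 + 69 = 170 bits.
Saving = 207 − 170 = 37 bits.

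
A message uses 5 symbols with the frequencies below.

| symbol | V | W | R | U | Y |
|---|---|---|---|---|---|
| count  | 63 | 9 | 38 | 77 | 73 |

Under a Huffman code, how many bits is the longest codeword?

Merge the two lowest-weight nodes at each step:
merge W(9) and R(38): 47
merge 47 and V(63): 110
merge Y(73) and U(77): 150
merge 110 and 150: 260
Maximum depth reached is 3.

3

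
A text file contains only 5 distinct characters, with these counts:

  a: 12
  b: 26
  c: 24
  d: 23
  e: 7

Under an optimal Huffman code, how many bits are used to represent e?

Repeatedly merge the two smallest:
e(7) + a(12) → 19
19 + d(23) → 42
c(24) + b(26) → 50
42 + 50 → 92
The subtree containing e is merged 3 times, so code length = 3.

3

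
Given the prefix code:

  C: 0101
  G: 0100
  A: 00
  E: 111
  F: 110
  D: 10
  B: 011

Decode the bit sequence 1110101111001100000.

Read left to right; each codeword is recognised as soon as it completes (prefix code):
  111→E | 0101→C | 111→E | 00→A | 110→F | 00→A | 00→A
Decoded message: ECEAFAA

ECEAFAA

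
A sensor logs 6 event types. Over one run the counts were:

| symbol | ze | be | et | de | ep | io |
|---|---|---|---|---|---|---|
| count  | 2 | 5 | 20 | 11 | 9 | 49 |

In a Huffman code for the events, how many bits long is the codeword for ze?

5

Huffman merges, smallest pair first:
combine ze(2), be(5) → 7
combine 7, ep(9) → 16
combine de(11), 16 → 27
combine et(20), 27 → 47
combine 47, io(49) → 96
ze's leaf is at depth 5, giving a 5-bit codeword.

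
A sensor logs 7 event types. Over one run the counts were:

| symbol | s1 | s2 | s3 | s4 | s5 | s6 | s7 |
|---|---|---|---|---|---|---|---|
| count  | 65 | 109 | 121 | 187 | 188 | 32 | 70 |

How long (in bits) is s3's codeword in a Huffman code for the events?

Build the tree from the bottom:
s6(32) + s1(65) → 97
s7(70) + 97 → 167
s2(109) + s3(121) → 230
167 + s4(187) → 354
s5(188) + 230 → 418
354 + 418 → 772
s3 sits 3 levels below the root, so its codeword is 3 bits.

3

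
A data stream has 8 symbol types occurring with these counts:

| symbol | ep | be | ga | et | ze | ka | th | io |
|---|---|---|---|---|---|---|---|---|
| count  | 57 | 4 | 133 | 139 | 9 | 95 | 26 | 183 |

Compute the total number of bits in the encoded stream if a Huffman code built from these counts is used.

Merge the two smallest weights repeatedly:
merge be(4) and ze(9): 13
merge 13 and th(26): 39
merge 39 and ep(57): 96
merge ka(95) and 96: 191
merge ga(133) and et(139): 272
merge io(183) and 191: 374
merge 272 and 374: 646
Each symbol's bit-cost is frequency × depth; summing gives 1631 bits (equivalently 13 + 39 + 96 + 191 + 272 + 374 + 646).

1631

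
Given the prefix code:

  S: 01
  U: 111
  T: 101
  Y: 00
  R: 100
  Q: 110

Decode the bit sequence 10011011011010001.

Read left to right; each codeword is recognised as soon as it completes (prefix code):
  100→R | 110→Q | 110→Q | 110→Q | 100→R | 01→S
Decoded message: RQQQRS

RQQQRS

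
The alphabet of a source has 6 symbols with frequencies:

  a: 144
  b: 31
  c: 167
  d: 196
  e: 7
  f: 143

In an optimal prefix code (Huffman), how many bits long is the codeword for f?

3

Build the tree from the bottom:
merge e(7) and b(31): 38
merge 38 and f(143): 181
merge a(144) and c(167): 311
merge 181 and d(196): 377
merge 311 and 377: 688
f's leaf is at depth 3, giving a 3-bit codeword.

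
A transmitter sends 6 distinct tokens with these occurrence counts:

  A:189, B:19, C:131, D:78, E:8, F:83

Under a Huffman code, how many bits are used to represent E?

5

Build the tree from the bottom:
combine E(8), B(19) → 27
combine 27, D(78) → 105
combine F(83), 105 → 188
combine C(131), 188 → 319
combine A(189), 319 → 508
E's leaf is at depth 5, giving a 5-bit codeword.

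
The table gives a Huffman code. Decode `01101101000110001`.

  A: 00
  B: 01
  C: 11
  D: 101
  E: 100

BDDABEB

Read left to right; each codeword is recognised as soon as it completes (prefix code):
  01→B | 101→D | 101→D | 00→A | 01→B | 100→E | 01→B
Decoded message: BDDABEB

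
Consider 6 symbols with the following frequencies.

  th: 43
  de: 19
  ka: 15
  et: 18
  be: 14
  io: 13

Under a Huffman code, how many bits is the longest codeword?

Merge the two lowest-weight nodes at each step:
io(13) + be(14) → 27
ka(15) + et(18) → 33
de(19) + 27 → 46
33 + th(43) → 76
46 + 76 → 122
Maximum depth reached is 3.

3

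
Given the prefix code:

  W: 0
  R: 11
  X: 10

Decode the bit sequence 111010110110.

Read left to right; each codeword is recognised as soon as it completes (prefix code):
  11→R | 10→X | 10→X | 11→R | 0→W | 11→R | 0→W
Decoded message: RXXRWRW

RXXRWRW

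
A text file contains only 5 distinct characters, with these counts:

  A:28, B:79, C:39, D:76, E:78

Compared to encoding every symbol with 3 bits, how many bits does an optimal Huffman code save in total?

233

Fixed-length: 3 bits × 300 symbols = 900 bits.
Huffman merges:
A(28) + C(39) → 67
67 + D(76) → 143
E(78) + B(79) → 157
143 + 157 → 300
Huffman total = 67 + 143 + 157 + 300 = 667 bits.
Saving = 900 − 667 = 233 bits.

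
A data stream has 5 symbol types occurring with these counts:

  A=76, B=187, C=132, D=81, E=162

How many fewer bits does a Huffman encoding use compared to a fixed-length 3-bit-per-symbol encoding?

481

Fixed-length: 3 bits × 638 symbols = 1914 bits.
Huffman merges:
A(76) + D(81) → 157
C(132) + 157 → 289
E(162) + B(187) → 349
289 + 349 → 638
Huffman total = 157 + 289 + 349 + 638 = 1433 bits.
Saving = 1914 − 1433 = 481 bits.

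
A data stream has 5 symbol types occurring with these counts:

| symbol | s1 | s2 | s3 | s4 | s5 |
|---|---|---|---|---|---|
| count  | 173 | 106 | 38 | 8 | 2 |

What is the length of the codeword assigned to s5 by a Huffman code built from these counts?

Huffman merges, smallest pair first:
merge s5(2) and s4(8): 10
merge 10 and s3(38): 48
merge 48 and s2(106): 154
merge 154 and s1(173): 327
s5 sits 4 levels below the root, so its codeword is 4 bits.

4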